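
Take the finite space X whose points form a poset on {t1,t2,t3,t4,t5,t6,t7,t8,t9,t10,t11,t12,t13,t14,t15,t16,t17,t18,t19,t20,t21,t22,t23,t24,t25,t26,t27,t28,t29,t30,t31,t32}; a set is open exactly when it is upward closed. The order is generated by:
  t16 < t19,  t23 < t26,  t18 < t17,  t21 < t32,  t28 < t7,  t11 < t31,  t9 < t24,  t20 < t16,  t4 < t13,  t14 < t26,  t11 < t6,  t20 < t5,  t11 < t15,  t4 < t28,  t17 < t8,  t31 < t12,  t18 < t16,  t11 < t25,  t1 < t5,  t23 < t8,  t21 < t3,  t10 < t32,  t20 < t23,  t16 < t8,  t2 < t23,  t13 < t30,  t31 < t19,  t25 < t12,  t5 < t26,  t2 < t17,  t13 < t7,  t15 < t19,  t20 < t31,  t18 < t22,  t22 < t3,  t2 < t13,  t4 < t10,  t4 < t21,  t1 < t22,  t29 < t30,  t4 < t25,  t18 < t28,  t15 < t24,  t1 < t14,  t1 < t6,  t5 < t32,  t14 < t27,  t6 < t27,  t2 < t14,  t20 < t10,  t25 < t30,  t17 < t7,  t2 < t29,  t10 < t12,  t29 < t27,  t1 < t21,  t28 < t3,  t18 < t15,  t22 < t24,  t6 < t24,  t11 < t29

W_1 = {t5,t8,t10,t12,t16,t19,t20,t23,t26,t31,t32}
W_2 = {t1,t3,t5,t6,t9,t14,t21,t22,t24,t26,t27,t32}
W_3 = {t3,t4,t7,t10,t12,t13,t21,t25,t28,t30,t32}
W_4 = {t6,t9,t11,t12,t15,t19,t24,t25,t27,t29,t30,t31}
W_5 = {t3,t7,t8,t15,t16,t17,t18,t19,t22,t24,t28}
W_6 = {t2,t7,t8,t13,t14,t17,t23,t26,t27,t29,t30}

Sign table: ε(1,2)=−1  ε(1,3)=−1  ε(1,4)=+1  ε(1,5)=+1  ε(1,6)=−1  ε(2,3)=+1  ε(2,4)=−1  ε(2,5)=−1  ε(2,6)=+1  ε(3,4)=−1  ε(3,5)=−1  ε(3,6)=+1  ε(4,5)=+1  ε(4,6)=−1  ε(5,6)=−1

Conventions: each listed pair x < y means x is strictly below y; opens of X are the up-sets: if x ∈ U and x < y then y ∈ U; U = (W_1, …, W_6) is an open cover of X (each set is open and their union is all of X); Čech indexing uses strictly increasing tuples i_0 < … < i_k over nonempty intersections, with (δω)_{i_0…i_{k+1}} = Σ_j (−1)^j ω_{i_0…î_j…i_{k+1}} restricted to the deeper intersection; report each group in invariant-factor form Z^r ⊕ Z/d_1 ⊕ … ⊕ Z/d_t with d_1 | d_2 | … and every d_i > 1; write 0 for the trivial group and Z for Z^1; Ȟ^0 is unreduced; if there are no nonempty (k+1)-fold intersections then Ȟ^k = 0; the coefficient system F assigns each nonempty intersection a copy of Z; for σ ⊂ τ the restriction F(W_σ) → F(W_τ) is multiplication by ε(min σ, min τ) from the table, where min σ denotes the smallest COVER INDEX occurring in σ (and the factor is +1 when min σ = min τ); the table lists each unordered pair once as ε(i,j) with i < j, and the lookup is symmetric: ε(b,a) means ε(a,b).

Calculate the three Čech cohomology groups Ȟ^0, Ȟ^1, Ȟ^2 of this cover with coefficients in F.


Ȟ^0(U;F) ≅ Z; Ȟ^1(U;F) ≅ 0; Ȟ^2(U;F) ≅ Z/2

intersection data:
  W12={t5,t26,t32} W13={t10,t12,t32} W14={t12,t19,t31} W15={t8,t16,t19} W16={t8,t23,t26} W23={t3,t21,t32} W24={t6,t9,t24,t27} W25={t3,t22,t24} W26={t14,t26,t27} W34={t12,t25,t30} W35={t3,t7,t28} W36={t7,t13,t30} W45={t15,t19,t24} W46={t27,t29,t30} W56={t7,t8,t17}
  W123={t32} W126={t26} W134={t12} W145={t19} W156={t8} W235={t3} W245={t24} W246={t27} W346={t30} W356={t7}
C dims 6,15,10; δ0: rk 5, SNF 1^5; δ1: rk 10, SNF 1^9·2
Ȟ^0 = (6 − 5) − 0 = 1, so Ȟ^0 ≅ Z
Ȟ^1 = (15 − 10) − 5 = 0, so Ȟ^1 ≅ 0
Ȟ^2 = (10 − 0) − 10 = 0 plus torsion [2], so Ȟ^2 ≅ Z/2


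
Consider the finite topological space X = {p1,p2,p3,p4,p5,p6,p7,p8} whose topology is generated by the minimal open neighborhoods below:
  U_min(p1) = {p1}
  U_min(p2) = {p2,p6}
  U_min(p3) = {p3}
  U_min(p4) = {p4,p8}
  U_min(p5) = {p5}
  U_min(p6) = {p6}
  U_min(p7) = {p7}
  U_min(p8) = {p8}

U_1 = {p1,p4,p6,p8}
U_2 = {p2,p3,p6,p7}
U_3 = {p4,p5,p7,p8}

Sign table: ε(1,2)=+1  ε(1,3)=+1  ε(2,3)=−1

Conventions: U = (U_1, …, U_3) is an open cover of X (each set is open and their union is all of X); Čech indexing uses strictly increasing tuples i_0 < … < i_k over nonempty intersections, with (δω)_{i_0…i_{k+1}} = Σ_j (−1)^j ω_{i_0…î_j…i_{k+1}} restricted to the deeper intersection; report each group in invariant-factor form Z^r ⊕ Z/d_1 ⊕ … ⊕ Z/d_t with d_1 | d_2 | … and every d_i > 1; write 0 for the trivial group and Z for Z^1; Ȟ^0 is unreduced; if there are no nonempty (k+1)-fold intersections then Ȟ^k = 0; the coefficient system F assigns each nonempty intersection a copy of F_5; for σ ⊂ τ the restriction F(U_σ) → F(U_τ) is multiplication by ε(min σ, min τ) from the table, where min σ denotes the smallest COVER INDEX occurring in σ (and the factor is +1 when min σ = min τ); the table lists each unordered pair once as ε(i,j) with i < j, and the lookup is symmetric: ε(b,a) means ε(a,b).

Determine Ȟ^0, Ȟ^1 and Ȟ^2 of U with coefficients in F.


Ȟ^0 = 0, Ȟ^1 = 0 and Ȟ^2 = 0

nerve simplices:
  U12={p6} U13={p4,p8} U23={p7}
C dims 3,3; δ0: rk_F5 3
degree 0: 3−3−0 = 0 → Ȟ^0 ≅ 0
degree 1: 3−0−3 = 0 → Ȟ^1 ≅ 0
degree 2: 0−0−0 = 0 → Ȟ^2 ≅ 0


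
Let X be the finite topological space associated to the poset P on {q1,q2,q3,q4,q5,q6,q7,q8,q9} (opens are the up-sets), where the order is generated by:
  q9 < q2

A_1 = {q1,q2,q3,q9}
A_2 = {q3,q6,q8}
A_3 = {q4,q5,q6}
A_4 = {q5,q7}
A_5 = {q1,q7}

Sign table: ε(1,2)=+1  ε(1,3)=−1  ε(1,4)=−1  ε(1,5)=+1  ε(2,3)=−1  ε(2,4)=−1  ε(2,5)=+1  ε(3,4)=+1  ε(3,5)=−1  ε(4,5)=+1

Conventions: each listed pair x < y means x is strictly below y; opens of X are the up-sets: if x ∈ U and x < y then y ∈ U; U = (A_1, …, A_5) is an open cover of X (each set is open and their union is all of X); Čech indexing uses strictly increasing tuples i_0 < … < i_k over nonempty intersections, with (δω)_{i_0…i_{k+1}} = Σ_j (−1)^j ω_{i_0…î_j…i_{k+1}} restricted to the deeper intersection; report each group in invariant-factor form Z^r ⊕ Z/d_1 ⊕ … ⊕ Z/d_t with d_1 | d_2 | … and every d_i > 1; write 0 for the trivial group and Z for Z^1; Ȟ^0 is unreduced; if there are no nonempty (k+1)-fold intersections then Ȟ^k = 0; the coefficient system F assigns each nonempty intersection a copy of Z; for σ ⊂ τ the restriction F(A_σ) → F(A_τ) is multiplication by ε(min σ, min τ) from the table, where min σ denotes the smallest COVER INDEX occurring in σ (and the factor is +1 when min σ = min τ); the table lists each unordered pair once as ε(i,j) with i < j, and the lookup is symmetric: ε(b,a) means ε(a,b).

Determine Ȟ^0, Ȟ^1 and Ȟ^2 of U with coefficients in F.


Ȟ^0 = 0, Ȟ^1 = Z/2, Ȟ^2 = 0

nonempty intersections:
  A12={q3} A15={q1} A23={q6} A34={q5} A45={q7}
C dims 5,5; δ0: rk 5, SNF 1^4·2
Ȟ^0: (5−5)−0=0 ⇒ 0
Ȟ^1: (5−0)−5=0 plus torsion [2] ⇒ Z/2
Ȟ^2: (0−0)−0=0 ⇒ 0


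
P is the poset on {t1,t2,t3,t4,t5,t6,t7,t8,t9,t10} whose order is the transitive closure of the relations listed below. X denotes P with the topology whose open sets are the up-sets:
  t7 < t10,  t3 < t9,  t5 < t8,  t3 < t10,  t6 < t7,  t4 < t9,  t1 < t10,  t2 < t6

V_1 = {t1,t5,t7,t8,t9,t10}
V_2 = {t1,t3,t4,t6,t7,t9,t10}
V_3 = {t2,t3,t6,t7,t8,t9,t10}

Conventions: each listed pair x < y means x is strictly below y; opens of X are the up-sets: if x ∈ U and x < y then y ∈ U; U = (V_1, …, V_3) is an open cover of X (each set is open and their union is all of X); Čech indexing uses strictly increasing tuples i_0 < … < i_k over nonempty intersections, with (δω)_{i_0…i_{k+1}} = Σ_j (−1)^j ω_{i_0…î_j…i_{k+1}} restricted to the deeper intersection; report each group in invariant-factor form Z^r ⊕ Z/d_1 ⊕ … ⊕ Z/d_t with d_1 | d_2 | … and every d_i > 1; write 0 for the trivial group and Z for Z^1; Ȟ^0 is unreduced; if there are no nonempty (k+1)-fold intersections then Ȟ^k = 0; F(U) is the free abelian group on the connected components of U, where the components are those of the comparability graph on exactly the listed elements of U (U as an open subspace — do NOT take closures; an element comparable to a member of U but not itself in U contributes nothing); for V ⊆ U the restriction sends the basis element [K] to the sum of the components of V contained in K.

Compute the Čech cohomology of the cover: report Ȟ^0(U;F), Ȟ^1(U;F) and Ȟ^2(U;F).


Ȟ^0(U;F) ≅ Z^2, Ȟ^1(U;F) ≅ 0, Ȟ^2(U;F) ≅ 0

intersection data:
  V12={t1,t7,t9,t10} V13={t7,t8,t9,t10} V23={t3,t6,t7,t9,t10}
  V123={t7,t9,t10}
components per intersection:
  V1: {t1,t7,t10} {t5,t8} {t9}
  V2: {t1,t3,t4,t6,t7,t9,t10}
  V3: {t2,t3,t6,t7,t9,t10} {t8}
  V12: {t1,t7,t10} {t9}
  V13: {t7,t10} {t8} {t9}
  V23: {t3,t6,t7,t9,t10}
  V123: {t7,t10} {t9}
C dims 6,6,2; δ0: rk 4, SNF 1^4; δ1: rk 2, SNF 1^2
Ȟ^0 = (6 − 4) − 0 = 2, so Ȟ^0 ≅ Z^2
Ȟ^1 = (6 − 2) − 4 = 0, so Ȟ^1 ≅ 0
Ȟ^2 = (2 − 0) − 2 = 0, so Ȟ^2 ≅ 0


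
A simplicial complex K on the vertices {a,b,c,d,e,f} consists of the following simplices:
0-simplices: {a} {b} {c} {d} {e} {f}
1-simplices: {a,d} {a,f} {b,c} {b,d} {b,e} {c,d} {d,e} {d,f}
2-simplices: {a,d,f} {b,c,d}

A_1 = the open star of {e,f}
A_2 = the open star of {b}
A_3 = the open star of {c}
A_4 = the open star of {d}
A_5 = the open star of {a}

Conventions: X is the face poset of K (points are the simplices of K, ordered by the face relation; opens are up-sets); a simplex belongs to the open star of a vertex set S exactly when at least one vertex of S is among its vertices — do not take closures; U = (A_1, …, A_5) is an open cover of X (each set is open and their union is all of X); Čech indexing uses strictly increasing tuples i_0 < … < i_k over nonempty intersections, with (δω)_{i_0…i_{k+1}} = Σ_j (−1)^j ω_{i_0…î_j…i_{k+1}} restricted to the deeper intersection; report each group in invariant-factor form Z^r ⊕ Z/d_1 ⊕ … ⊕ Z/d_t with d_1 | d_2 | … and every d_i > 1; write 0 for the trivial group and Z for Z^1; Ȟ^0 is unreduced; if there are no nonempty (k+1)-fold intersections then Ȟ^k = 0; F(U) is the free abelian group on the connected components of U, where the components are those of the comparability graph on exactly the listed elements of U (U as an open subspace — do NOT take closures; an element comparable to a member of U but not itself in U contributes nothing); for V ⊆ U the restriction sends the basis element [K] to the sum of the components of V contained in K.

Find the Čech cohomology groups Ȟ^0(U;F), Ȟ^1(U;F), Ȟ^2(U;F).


intersection data:
  A1={{e},{f},{a,f},{b,e},{d,e},{d,f},{a,d,f}} A2={{b},{b,c},{b,d},{b,e},{b,c,d}} A3={{c},{b,c},{c,d},{b,c,d}} A4={{d},{a,d},{b,d},{c,d},{d,e},{d,f},{a,d,f},{b,c,d}} A5={{a},{a,d},{a,f},{a,d,f}}
  A12={{b,e}} A14={{d,e},{d,f},{a,d,f}} A15={{a,f},{a,d,f}} A23={{b,c},{b,c,d}} A24={{b,d},{b,c,d}} A34={{c,d},{b,c,d}} A45={{a,d},{a,d,f}}
  A145={{a,d,f}} A234={{b,c,d}}
components per intersection:
  A1: {{e},{b,e},{d,e}} {{f},{a,f},{d,f},{a,d,f}}
  A2: {{b},{b,c},{b,d},{b,e},{b,c,d}}
  A3: {{c},{b,c},{c,d},{b,c,d}}
  A4: {{d},{a,d},{b,d},{c,d},{d,e},{d,f},{a,d,f},{b,c,d}}
  A5: {{a},{a,d},{a,f},{a,d,f}}
  A12: {{b,e}}
  A14: {{d,e}} {{d,f},{a,d,f}}
  A15: {{a,f},{a,d,f}}
  A23: {{b,c},{b,c,d}}
  A24: {{b,d},{b,c,d}}
  A34: {{c,d},{b,c,d}}
  A45: {{a,d},{a,d,f}}
  A145: {{a,d,f}}
  A234: {{b,c,d}}
C dims 6,8,2; δ0: rk 5, SNF 1^5; δ1: rk 2, SNF 1^2
Ȟ^0 = (6 − 5) − 0 = 1, so Ȟ^0 ≅ Z
Ȟ^1 = (8 − 2) − 5 = 1, so Ȟ^1 ≅ Z
Ȟ^2 = (2 − 0) − 2 = 0, so Ȟ^2 ≅ 0

Ȟ^0 = Z, Ȟ^1 = Z, Ȟ^2 = 0


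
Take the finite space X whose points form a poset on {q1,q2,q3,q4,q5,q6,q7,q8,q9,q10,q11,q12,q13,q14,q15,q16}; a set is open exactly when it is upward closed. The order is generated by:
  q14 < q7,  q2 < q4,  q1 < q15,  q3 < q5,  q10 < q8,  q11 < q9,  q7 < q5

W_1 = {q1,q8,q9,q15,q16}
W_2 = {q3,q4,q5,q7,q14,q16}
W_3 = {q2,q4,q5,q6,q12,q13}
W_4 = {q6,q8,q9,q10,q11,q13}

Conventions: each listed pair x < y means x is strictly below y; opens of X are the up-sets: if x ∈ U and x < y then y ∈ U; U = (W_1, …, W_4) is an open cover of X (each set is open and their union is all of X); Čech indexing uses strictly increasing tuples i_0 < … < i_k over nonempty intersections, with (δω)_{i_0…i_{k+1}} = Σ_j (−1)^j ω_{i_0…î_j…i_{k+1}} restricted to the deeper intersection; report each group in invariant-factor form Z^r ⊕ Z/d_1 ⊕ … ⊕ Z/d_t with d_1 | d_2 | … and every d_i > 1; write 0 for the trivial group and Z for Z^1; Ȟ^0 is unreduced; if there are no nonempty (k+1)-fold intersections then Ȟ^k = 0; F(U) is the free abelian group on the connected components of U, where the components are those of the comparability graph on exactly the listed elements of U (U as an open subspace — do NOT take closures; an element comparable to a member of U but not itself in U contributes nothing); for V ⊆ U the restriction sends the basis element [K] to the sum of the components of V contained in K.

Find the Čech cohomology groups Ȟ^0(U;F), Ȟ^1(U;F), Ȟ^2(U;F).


Ȟ^0 ≅ Z^9; Ȟ^1 ≅ 0; Ȟ^2 ≅ 0

nonempty overlaps:
  W12={q16} W14={q8,q9} W23={q4,q5} W34={q6,q13}
components per intersection:
  W1: {q1,q15} {q8} {q9} {q16}
  W2: {q3,q5,q7,q14} {q4} {q16}
  W3: {q2,q4} {q5} {q6} {q12} {q13}
  W4: {q6} {q8,q10} {q9,q11} {q13}
  W12: {q16}
  W14: {q8} {q9}
  W23: {q4} {q5}
  W34: {q6} {q13}
C dims 16,7; δ0: rk 7, SNF 1^7
degree 0: 16−7−0 = 9 → Ȟ^0 ≅ Z^9
degree 1: 7−0−7 = 0 → Ȟ^1 ≅ 0
degree 2: 0−0−0 = 0 → Ȟ^2 ≅ 0


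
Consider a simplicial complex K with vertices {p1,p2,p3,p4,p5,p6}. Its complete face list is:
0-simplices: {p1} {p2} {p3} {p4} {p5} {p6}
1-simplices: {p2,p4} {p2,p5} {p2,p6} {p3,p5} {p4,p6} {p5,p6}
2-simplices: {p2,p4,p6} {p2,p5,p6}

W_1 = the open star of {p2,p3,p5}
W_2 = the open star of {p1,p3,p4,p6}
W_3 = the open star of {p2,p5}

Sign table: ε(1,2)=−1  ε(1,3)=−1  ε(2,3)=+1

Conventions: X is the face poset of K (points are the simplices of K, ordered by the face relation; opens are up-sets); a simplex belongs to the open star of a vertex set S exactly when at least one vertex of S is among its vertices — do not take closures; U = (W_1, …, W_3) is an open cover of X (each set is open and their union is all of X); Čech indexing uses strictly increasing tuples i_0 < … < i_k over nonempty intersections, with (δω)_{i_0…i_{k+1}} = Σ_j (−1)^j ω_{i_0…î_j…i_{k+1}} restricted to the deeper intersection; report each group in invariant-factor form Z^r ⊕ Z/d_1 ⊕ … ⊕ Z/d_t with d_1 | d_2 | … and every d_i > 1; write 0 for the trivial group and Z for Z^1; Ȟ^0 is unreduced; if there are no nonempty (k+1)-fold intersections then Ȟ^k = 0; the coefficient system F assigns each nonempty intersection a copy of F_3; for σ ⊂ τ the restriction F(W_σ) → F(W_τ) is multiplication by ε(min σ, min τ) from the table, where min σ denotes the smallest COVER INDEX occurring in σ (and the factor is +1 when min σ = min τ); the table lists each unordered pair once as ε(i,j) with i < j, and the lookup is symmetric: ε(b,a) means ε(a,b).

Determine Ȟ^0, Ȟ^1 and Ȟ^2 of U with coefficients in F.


nerve simplices:
  W1={{p2},{p3},{p5},{p2,p4},{p2,p5},{p2,p6},{p3,p5},{p5,p6},{p2,p4,p6},{p2,p5,p6}} W2={{p1},{p3},{p4},{p6},{p2,p4},{p2,p6},{p3,p5},{p4,p6},{p5,p6},{p2,p4,p6},{p2,p5,p6}} W3={{p2},{p5},{p2,p4},{p2,p5},{p2,p6},{p3,p5},{p5,p6},{p2,p4,p6},{p2,p5,p6}}
  W12={{p3},{p2,p4},{p2,p6},{p3,p5},{p5,p6},{p2,p4,p6},{p2,p5,p6}} W13={{p2},{p5},{p2,p4},{p2,p5},{p2,p6},{p3,p5},{p5,p6},{p2,p4,p6},{p2,p5,p6}} W23={{p2,p4},{p2,p6},{p3,p5},{p5,p6},{p2,p4,p6},{p2,p5,p6}}
  W123={{p2,p4},{p2,p6},{p3,p5},{p5,p6},{p2,p4,p6},{p2,p5,p6}}
C dims 3,3,1; δ0: rk_F3 2; δ1: rk_F3 1
degree 0: 3−2−0 = 1 → Ȟ^0 ≅ Z/3
degree 1: 3−1−2 = 0 → Ȟ^1 ≅ 0
degree 2: 1−0−1 = 0 → Ȟ^2 ≅ 0

Ȟ^0(U;F) ≅ Z/3; Ȟ^1(U;F) ≅ 0; Ȟ^2(U;F) ≅ 0


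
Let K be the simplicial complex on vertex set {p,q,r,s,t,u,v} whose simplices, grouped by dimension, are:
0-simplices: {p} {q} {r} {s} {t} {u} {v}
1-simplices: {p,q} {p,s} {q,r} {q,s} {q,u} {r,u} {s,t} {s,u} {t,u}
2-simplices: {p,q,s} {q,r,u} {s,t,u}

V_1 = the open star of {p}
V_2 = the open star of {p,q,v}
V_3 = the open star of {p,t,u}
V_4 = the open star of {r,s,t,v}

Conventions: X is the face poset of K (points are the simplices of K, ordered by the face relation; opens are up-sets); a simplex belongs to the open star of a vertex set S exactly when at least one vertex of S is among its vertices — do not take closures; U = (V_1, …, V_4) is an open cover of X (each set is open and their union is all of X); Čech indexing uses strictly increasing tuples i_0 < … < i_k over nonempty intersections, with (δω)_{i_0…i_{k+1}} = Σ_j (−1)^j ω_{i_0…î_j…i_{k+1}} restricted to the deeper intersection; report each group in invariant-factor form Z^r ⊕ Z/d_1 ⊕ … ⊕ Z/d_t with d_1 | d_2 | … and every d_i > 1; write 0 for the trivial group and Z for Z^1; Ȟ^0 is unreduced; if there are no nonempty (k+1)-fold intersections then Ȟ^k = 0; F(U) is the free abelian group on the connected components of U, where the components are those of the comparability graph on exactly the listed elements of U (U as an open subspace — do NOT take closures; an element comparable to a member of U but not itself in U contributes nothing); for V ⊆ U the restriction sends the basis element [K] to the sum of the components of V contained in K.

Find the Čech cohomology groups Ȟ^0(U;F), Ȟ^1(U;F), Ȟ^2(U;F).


Ȟ^0 ≅ Z^2, Ȟ^1 ≅ Z and Ȟ^2 ≅ 0

cover nerve:
  V1={{p},{p,q},{p,s},{p,q,s}} V2={{p},{q},{v},{p,q},{p,s},{q,r},{q,s},{q,u},{p,q,s},{q,r,u}} V3={{p},{t},{u},{p,q},{p,s},{q,u},{r,u},{s,t},{s,u},{t,u},{p,q,s},{q,r,u},{s,t,u}} V4={{r},{s},{t},{v},{p,s},{q,r},{q,s},{r,u},{s,t},{s,u},{t,u},{p,q,s},{q,r,u},{s,t,u}}
  V12={{p},{p,q},{p,s},{p,q,s}} V13={{p},{p,q},{p,s},{p,q,s}} V14={{p,s},{p,q,s}} V23={{p},{p,q},{p,s},{q,u},{p,q,s},{q,r,u}} V24={{v},{p,s},{q,r},{q,s},{p,q,s},{q,r,u}} V34={{t},{p,s},{r,u},{s,t},{s,u},{t,u},{p,q,s},{q,r,u},{s,t,u}}
  V123={{p},{p,q},{p,s},{p,q,s}} V124={{p,s},{p,q,s}} V134={{p,s},{p,q,s}} V234={{p,s},{p,q,s},{q,r,u}}
  V1234={{p,s},{p,q,s}}
components per intersection:
  V1: {{p},{p,q},{p,s},{p,q,s}}
  V2: {{p},{q},{p,q},{p,s},{q,r},{q,s},{q,u},{p,q,s},{q,r,u}} {{v}}
  V3: {{p},{p,q},{p,s},{p,q,s}} {{t},{u},{q,u},{r,u},{s,t},{s,u},{t,u},{q,r,u},{s,t,u}}
  V4: {{r},{q,r},{r,u},{q,r,u}} {{s},{t},{p,s},{q,s},{s,t},{s,u},{t,u},{p,q,s},{s,t,u}} {{v}}
  V12: {{p},{p,q},{p,s},{p,q,s}}
  V13: {{p},{p,q},{p,s},{p,q,s}}
  V14: {{p,s},{p,q,s}}
  V23: {{p},{p,q},{p,s},{p,q,s}} {{q,u},{q,r,u}}
  V24: {{v}} {{p,s},{q,s},{p,q,s}} {{q,r},{q,r,u}}
  V34: {{t},{s,t},{s,u},{t,u},{s,t,u}} {{p,s},{p,q,s}} {{r,u},{q,r,u}}
  V123: {{p},{p,q},{p,s},{p,q,s}}
  V124: {{p,s},{p,q,s}}
  V134: {{p,s},{p,q,s}}
  V234: {{p,s},{p,q,s}} {{q,r,u}}
  V1234: {{p,s},{p,q,s}}
C dims 8,11,5,1; δ0: rk 6, SNF 1^6; δ1: rk 4, SNF 1^4; δ2: rk 1, SNF 1^1
Ȟ^0: (8−6)−0=2 ⇒ Z^2
Ȟ^1: (11−4)−6=1 ⇒ Z
Ȟ^2: (5−1)−4=0 ⇒ 0


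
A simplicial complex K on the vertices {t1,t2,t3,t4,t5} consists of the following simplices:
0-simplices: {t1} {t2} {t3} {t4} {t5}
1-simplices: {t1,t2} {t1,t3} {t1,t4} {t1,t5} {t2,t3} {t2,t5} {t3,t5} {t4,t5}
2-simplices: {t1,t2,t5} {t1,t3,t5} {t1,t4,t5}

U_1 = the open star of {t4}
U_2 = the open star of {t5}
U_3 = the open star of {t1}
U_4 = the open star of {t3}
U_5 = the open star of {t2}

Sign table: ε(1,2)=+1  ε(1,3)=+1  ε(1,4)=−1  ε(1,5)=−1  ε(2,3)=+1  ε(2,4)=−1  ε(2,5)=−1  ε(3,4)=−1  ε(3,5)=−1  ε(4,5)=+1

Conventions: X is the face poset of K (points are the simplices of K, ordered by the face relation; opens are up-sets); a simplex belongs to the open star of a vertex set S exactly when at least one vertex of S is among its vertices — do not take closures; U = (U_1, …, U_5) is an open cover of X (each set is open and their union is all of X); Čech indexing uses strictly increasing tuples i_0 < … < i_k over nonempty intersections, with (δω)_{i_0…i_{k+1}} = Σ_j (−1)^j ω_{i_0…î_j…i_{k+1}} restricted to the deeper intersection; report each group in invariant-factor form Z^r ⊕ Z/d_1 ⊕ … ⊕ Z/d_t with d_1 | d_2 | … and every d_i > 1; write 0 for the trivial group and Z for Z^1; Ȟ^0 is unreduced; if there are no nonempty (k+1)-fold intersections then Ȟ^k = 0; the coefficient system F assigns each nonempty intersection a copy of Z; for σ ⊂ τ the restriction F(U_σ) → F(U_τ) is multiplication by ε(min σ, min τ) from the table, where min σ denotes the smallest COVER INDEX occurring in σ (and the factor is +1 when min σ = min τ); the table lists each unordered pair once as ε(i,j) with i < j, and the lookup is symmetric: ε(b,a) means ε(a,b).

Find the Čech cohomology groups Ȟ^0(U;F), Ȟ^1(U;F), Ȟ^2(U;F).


Ȟ^0 = Z, Ȟ^1 = Z and Ȟ^2 = 0

nerve of the cover:
  U1={{t4},{t1,t4},{t4,t5},{t1,t4,t5}} U2={{t5},{t1,t5},{t2,t5},{t3,t5},{t4,t5},{t1,t2,t5},{t1,t3,t5},{t1,t4,t5}} U3={{t1},{t1,t2},{t1,t3},{t1,t4},{t1,t5},{t1,t2,t5},{t1,t3,t5},{t1,t4,t5}} U4={{t3},{t1,t3},{t2,t3},{t3,t5},{t1,t3,t5}} U5={{t2},{t1,t2},{t2,t3},{t2,t5},{t1,t2,t5}}
  U12={{t4,t5},{t1,t4,t5}} U13={{t1,t4},{t1,t4,t5}} U23={{t1,t5},{t1,t2,t5},{t1,t3,t5},{t1,t4,t5}} U24={{t3,t5},{t1,t3,t5}} U25={{t2,t5},{t1,t2,t5}} U34={{t1,t3},{t1,t3,t5}} U35={{t1,t2},{t1,t2,t5}} U45={{t2,t3}}
  U123={{t1,t4,t5}} U234={{t1,t3,t5}} U235={{t1,t2,t5}}
C dims 5,8,3; δ0: rk 4, SNF 1^4; δ1: rk 3, SNF 1^3
Ȟ^0 = (5 − 4) − 0 = 1, so Ȟ^0 ≅ Z
Ȟ^1 = (8 − 3) − 4 = 1, so Ȟ^1 ≅ Z
Ȟ^2 = (3 − 0) − 3 = 0, so Ȟ^2 ≅ 0


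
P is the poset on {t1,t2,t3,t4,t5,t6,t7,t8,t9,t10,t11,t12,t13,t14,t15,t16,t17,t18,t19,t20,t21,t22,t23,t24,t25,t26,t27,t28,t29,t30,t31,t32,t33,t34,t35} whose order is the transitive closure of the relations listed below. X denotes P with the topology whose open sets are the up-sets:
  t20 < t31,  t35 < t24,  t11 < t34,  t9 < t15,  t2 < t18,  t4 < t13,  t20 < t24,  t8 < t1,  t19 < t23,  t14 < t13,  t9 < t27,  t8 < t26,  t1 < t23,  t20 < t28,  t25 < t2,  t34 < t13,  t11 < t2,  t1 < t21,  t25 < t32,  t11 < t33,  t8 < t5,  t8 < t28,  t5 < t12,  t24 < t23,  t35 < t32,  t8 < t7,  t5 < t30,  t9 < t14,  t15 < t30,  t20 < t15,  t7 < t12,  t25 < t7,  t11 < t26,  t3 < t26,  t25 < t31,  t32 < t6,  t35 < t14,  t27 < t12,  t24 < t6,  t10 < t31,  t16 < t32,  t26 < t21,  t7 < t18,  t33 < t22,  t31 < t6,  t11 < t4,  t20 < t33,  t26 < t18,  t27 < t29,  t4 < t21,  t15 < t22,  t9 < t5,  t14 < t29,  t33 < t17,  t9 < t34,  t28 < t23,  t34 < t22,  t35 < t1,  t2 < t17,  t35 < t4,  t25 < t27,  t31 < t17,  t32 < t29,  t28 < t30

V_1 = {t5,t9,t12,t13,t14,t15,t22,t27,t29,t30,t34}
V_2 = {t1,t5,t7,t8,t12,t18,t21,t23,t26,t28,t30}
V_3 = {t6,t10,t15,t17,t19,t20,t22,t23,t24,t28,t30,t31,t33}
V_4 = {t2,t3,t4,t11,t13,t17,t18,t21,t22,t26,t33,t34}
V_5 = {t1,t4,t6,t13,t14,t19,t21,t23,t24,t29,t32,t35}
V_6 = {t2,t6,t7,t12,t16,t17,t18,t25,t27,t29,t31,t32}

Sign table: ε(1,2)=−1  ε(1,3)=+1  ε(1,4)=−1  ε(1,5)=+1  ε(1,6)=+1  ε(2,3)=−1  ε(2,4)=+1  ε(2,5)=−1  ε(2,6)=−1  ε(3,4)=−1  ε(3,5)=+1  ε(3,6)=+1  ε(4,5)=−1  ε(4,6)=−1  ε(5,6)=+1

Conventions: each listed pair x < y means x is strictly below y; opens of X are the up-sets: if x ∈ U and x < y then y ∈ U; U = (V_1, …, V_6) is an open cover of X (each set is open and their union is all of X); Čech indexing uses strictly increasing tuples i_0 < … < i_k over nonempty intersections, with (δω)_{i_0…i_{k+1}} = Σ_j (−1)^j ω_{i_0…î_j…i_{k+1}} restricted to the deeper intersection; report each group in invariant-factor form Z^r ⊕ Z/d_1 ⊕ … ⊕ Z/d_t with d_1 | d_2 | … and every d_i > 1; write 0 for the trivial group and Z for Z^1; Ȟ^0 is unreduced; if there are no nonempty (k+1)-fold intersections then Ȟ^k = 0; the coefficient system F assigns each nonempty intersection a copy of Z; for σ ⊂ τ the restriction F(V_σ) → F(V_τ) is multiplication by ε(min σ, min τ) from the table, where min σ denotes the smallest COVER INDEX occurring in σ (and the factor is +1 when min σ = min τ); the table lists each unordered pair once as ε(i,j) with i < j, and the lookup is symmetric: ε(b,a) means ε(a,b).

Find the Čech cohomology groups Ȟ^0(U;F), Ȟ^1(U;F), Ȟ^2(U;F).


intersection data:
  V12={t5,t12,t30} V13={t15,t22,t30} V14={t13,t22,t34} V15={t13,t14,t29} V16={t12,t27,t29} V23={t23,t28,t30} V24={t18,t21,t26} V25={t1,t21,t23} V26={t7,t12,t18} V34={t17,t22,t33} V35={t6,t19,t23,t24} V36={t6,t17,t31} V45={t4,t13,t21} V46={t2,t17,t18} V56={t6,t29,t32}
  V123={t30} V126={t12} V134={t22} V145={t13} V156={t29} V235={t23} V245={t21} V246={t18} V346={t17} V356={t6}
C dims 6,15,10; δ0: rk 5, SNF 1^5; δ1: rk 10, SNF 1^9·2
Ȟ^0 = (6 − 5) − 0 = 1, so Ȟ^0 ≅ Z
Ȟ^1 = (15 − 10) − 5 = 0, so Ȟ^1 ≅ 0
Ȟ^2 = (10 − 0) − 10 = 0 plus torsion [2], so Ȟ^2 ≅ Z/2

Ȟ^0 = Z,  Ȟ^1 = 0,  Ȟ^2 = Z/2


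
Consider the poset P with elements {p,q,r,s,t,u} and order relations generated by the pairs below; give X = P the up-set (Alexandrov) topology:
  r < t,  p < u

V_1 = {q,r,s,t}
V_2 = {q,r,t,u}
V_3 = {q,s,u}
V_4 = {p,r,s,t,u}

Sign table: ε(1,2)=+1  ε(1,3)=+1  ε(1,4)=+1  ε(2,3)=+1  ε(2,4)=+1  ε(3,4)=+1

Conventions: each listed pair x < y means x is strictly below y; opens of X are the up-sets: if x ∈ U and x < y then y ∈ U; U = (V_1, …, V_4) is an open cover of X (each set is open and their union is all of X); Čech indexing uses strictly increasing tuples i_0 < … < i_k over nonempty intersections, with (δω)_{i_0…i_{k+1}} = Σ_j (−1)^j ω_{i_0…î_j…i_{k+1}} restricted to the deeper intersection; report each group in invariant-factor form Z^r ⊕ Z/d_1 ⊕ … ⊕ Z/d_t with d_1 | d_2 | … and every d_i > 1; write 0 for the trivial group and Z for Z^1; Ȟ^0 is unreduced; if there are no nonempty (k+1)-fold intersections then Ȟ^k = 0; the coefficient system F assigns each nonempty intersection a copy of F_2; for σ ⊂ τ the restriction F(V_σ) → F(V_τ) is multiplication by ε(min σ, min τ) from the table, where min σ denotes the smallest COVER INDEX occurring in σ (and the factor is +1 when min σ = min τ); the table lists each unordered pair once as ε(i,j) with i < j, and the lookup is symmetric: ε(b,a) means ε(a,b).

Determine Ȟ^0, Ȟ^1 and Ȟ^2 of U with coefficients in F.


Ȟ^0 ≅ Z/2; Ȟ^1 ≅ 0; Ȟ^2 ≅ Z/2

nerve simplices:
  V12={q,r,t} V13={q,s} V14={r,s,t} V23={q,u} V24={r,t,u} V34={s,u}
  V123={q} V124={r,t} V134={s} V234={u}
C dims 4,6,4; δ0: rk_F2 3; δ1: rk_F2 3
degree 0: 4−3−0 = 1 → Ȟ^0 ≅ Z/2
degree 1: 6−3−3 = 0 → Ȟ^1 ≅ 0
degree 2: 4−0−3 = 1 → Ȟ^2 ≅ Z/2


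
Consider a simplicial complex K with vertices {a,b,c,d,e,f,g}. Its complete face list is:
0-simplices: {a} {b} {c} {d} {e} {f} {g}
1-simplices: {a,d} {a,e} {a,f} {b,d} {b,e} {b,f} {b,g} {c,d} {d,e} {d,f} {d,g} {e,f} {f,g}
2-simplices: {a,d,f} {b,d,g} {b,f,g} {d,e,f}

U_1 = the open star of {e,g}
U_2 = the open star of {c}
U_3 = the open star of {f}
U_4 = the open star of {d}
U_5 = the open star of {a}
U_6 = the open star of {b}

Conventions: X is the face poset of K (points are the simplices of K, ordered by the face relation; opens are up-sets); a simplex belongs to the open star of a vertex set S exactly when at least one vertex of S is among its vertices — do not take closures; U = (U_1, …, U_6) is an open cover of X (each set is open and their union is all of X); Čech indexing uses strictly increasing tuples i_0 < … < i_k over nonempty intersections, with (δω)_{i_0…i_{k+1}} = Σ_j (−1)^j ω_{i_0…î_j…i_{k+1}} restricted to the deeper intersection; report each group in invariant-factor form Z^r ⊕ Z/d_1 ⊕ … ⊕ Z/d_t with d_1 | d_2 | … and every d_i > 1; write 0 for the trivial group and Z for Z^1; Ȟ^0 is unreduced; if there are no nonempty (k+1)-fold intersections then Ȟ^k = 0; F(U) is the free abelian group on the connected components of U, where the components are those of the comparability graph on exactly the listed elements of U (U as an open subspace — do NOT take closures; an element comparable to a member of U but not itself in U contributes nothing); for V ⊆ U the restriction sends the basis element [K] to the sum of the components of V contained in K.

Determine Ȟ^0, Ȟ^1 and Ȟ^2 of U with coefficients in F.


nerve simplices:
  U1={{e},{g},{a,e},{b,e},{b,g},{d,e},{d,g},{e,f},{f,g},{b,d,g},{b,f,g},{d,e,f}} U2={{c},{c,d}} U3={{f},{a,f},{b,f},{d,f},{e,f},{f,g},{a,d,f},{b,f,g},{d,e,f}} U4={{d},{a,d},{b,d},{c,d},{d,e},{d,f},{d,g},{a,d,f},{b,d,g},{d,e,f}} U5={{a},{a,d},{a,e},{a,f},{a,d,f}} U6={{b},{b,d},{b,e},{b,f},{b,g},{b,d,g},{b,f,g}}
  U13={{e,f},{f,g},{b,f,g},{d,e,f}} U14={{d,e},{d,g},{b,d,g},{d,e,f}} U15={{a,e}} U16={{b,e},{b,g},{b,d,g},{b,f,g}} U24={{c,d}} U34={{d,f},{a,d,f},{d,e,f}} U35={{a,f},{a,d,f}} U36={{b,f},{b,f,g}} U45={{a,d},{a,d,f}} U46={{b,d},{b,d,g}}
  U134={{d,e,f}} U136={{b,f,g}} U146={{b,d,g}} U345={{a,d,f}}
components per intersection:
  U1: {{e},{a,e},{b,e},{d,e},{e,f},{d,e,f}} {{g},{b,g},{d,g},{f,g},{b,d,g},{b,f,g}}
  U2: {{c},{c,d}}
  U3: {{f},{a,f},{b,f},{d,f},{e,f},{f,g},{a,d,f},{b,f,g},{d,e,f}}
  U4: {{d},{a,d},{b,d},{c,d},{d,e},{d,f},{d,g},{a,d,f},{b,d,g},{d,e,f}}
  U5: {{a},{a,d},{a,e},{a,f},{a,d,f}}
  U6: {{b},{b,d},{b,e},{b,f},{b,g},{b,d,g},{b,f,g}}
  U13: {{e,f},{d,e,f}} {{f,g},{b,f,g}}
  U14: {{d,e},{d,e,f}} {{d,g},{b,d,g}}
  U15: {{a,e}}
  U16: {{b,e}} {{b,g},{b,d,g},{b,f,g}}
  U24: {{c,d}}
  U34: {{d,f},{a,d,f},{d,e,f}}
  U35: {{a,f},{a,d,f}}
  U36: {{b,f},{b,f,g}}
  U45: {{a,d},{a,d,f}}
  U46: {{b,d},{b,d,g}}
  U134: {{d,e,f}}
  U136: {{b,f,g}}
  U146: {{b,d,g}}
  U345: {{a,d,f}}
C dims 7,13,4; δ0: rk 6, SNF 1^6; δ1: rk 4, SNF 1^4
degree 0: 7−6−0 = 1 → Ȟ^0 ≅ Z
degree 1: 13−4−6 = 3 → Ȟ^1 ≅ Z^3
degree 2: 4−0−4 = 0 → Ȟ^2 ≅ 0

Ȟ^0 ≅ Z, Ȟ^1 ≅ Z^3, Ȟ^2 ≅ 0


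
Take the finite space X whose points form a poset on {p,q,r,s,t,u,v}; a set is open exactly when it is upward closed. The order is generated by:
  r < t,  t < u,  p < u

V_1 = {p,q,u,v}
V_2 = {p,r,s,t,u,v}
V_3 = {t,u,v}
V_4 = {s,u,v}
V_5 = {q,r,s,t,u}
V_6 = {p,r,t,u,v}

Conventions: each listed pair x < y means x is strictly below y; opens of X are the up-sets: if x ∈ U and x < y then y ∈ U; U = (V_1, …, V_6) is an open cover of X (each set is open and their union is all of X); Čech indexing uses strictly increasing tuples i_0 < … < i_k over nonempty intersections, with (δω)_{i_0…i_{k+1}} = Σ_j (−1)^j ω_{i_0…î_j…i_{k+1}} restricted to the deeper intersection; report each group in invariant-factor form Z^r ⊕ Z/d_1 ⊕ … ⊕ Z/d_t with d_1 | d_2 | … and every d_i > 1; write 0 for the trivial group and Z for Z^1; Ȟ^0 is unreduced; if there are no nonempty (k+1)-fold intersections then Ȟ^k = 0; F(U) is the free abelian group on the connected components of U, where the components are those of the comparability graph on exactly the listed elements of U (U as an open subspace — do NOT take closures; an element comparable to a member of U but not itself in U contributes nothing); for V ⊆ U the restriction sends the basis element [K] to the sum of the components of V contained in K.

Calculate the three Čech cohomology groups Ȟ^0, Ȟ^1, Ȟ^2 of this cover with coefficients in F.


nerve of the cover:
  V12={p,u,v} V13={u,v} V14={u,v} V15={q,u} V16={p,u,v} V23={t,u,v} V24={s,u,v} V25={r,s,t,u} V26={p,r,t,u,v} V34={u,v} V35={t,u} V36={t,u,v} V45={s,u} V46={u,v} V56={r,t,u}
  V123={u,v} V124={u,v} V125={u} V126={p,u,v} V134={u,v} V135={u} V136={u,v} V145={u} V146={u,v} V156={u} V234={u,v} V235={t,u} V236={t,u,v} V245={s,u} V246={u,v} V256={r,t,u} V345={u} V346={u,v} V356={t,u} V456={u}
  V1234={u,v} V1235={u} V1236={u,v} V1245={u} V1246={u,v} V1256={u} V1345={u} V1346={u,v} V1356={u} V1456={u} V2345={u} V2346={u,v} V2356={t,u} V2456={u} V3456={u}
  V12345={u} V12346={u,v} V12356={u} V12456={u} V13456={u} V23456={u}
  V123456={u}
components per intersection:
  V1: {p,u} {q} {v}
  V2: {p,r,t,u} {s} {v}
  V3: {t,u} {v}
  V4: {s} {u} {v}
  V5: {q} {r,t,u} {s}
  V6: {p,r,t,u} {v}
  V12: {p,u} {v}
  V13: {u} {v}
  V14: {u} {v}
  V15: {q} {u}
  V16: {p,u} {v}
  V23: {t,u} {v}
  V24: {s} {u} {v}
  V25: {r,t,u} {s}
  V26: {p,r,t,u} {v}
  V34: {u} {v}
  V35: {t,u}
  V36: {t,u} {v}
  V45: {s} {u}
  V46: {u} {v}
  V56: {r,t,u}
  V123: {u} {v}
  V124: {u} {v}
  V125: {u}
  V126: {p,u} {v}
  V134: {u} {v}
  V135: {u}
  V136: {u} {v}
  V145: {u}
  V146: {u} {v}
  V156: {u}
  V234: {u} {v}
  V235: {t,u}
  V236: {t,u} {v}
  V245: {s} {u}
  V246: {u} {v}
  V256: {r,t,u}
  V345: {u}
  V346: {u} {v}
  V356: {t,u}
  V456: {u}
  V1234: {u} {v}
  V1235: {u}
  V1236: {u} {v}
  V1245: {u}
  V1246: {u} {v}
  V1256: {u}
  V1345: {u}
  V1346: {u} {v}
  V1356: {u}
  V1456: {u}
  V2345: {u}
  V2346: {u} {v}
  V2356: {t,u}
  V2456: {u}
  V3456: {u}
  V12345: {u}
  V12346: {u} {v}
  V12356: {u}
  V12456: {u}
  V13456: {u}
  V23456: {u}
  V123456: {u}
C dims 16,29,31,20; δ0: rk 12, SNF 1^12; δ1: rk 17, SNF 1^17; δ2: rk 14, SNF 1^14
Ȟ^0 = (16 − 12) − 0 = 4, so Ȟ^0 ≅ Z^4
Ȟ^1 = (29 − 17) − 12 = 0, so Ȟ^1 ≅ 0
Ȟ^2 = (31 − 14) − 17 = 0, so Ȟ^2 ≅ 0

Ȟ^0(U;F) ≅ Z^4,  Ȟ^1(U;F) ≅ 0,  Ȟ^2(U;F) ≅ 0


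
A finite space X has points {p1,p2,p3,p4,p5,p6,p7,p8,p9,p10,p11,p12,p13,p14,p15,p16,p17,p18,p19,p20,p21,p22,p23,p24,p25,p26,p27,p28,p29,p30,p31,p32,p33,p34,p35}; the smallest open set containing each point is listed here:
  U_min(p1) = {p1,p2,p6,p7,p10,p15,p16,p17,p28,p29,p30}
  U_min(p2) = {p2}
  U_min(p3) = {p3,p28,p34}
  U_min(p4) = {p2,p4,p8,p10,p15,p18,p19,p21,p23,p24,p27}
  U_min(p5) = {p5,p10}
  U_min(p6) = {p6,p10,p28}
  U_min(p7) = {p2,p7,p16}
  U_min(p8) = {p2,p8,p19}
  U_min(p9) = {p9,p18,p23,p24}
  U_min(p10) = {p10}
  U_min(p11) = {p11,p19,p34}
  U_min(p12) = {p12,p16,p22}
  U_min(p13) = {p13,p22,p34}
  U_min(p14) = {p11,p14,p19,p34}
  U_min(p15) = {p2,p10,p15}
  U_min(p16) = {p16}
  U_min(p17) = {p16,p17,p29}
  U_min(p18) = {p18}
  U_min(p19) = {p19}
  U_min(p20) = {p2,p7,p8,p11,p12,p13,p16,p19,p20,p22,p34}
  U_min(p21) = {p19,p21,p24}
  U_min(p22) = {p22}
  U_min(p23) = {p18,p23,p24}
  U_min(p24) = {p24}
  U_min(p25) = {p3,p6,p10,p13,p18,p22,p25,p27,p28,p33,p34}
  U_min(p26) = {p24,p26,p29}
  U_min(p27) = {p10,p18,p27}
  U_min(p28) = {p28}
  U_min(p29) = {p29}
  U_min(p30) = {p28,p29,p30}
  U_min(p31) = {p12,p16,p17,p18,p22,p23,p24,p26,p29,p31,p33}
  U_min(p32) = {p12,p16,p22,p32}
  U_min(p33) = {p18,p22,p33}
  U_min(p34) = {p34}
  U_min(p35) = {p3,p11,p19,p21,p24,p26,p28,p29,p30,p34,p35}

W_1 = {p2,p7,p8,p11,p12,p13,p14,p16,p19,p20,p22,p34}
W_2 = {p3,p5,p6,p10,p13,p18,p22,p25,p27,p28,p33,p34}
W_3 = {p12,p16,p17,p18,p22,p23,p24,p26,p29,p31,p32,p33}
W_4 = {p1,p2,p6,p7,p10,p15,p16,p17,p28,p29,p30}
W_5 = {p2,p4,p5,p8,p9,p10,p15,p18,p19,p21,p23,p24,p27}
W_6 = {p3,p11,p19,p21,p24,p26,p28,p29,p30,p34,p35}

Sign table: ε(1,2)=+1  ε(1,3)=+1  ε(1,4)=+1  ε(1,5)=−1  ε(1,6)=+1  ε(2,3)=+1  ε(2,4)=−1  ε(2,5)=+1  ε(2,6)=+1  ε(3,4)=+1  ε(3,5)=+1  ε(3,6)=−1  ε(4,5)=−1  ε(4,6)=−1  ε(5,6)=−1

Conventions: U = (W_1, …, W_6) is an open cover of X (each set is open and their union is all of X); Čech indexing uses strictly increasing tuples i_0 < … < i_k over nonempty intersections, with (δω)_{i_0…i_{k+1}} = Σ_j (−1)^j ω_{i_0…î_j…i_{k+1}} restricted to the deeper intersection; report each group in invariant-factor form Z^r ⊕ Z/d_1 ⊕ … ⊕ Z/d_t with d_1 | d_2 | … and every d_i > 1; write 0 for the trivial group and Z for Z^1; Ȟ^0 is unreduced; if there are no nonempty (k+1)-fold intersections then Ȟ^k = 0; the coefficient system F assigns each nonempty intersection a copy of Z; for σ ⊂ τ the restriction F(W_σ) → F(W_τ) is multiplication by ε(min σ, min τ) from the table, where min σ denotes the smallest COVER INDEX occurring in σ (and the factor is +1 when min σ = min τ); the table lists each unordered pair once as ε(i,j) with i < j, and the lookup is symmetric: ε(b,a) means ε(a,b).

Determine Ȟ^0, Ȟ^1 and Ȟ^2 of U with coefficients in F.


Ȟ^0(U;F) ≅ 0, Ȟ^1(U;F) ≅ Z/2 and Ȟ^2(U;F) ≅ Z

nerve simplices:
  W12={p13,p22,p34} W13={p12,p16,p22} W14={p2,p7,p16} W15={p2,p8,p19} W16={p11,p19,p34} W23={p18,p22,p33} W24={p6,p10,p28} W25={p5,p10,p18,p27} W26={p3,p28,p34} W34={p16,p17,p29} W35={p18,p23,p24} W36={p24,p26,p29} W45={p2,p10,p15} W46={p28,p29,p30} W56={p19,p21,p24}
  W123={p22} W126={p34} W134={p16} W145={p2} W156={p19} W235={p18} W245={p10} W246={p28} W346={p29} W356={p24}
C dims 6,15,10; δ0: rk 6, SNF 1^5·2; δ1: rk 9, SNF 1^9
degree 0: 6−6−0 = 0 → Ȟ^0 ≅ 0
degree 1: 15−9−6 = 0 plus torsion [2] → Ȟ^1 ≅ Z/2
degree 2: 10−0−9 = 1 → Ȟ^2 ≅ Z


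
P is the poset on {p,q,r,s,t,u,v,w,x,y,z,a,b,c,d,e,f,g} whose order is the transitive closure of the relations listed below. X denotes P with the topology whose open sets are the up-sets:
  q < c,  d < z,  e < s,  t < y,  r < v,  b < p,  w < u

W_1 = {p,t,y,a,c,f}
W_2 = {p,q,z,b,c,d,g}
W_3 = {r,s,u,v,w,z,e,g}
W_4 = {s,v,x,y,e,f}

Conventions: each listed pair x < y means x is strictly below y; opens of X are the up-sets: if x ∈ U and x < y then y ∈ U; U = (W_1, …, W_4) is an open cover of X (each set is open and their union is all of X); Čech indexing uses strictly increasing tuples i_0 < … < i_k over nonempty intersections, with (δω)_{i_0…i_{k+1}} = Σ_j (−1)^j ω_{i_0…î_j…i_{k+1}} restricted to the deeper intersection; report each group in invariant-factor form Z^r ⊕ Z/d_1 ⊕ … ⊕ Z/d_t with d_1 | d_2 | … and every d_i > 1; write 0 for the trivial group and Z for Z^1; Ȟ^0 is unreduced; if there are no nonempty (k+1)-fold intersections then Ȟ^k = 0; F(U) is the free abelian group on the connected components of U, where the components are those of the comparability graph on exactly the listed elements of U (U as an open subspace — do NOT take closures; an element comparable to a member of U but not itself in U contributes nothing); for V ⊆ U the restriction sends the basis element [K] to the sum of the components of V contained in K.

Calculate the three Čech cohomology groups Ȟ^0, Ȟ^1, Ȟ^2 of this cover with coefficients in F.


nonempty overlaps:
  W12={p,c} W14={y,f} W23={z,g} W34={s,v,e}
components per intersection:
  W1: {p} {t,y} {a} {c} {f}
  W2: {p,b} {q,c} {z,d} {g}
  W3: {r,v} {s,e} {u,w} {z} {g}
  W4: {s,e} {v} {x} {y} {f}
  W12: {p} {c}
  W14: {y} {f}
  W23: {z} {g}
  W34: {s,e} {v}
C dims 19,8; δ0: rk 8, SNF 1^8
degree 0: 19−8−0 = 11 → Ȟ^0 ≅ Z^11
degree 1: 8−0−8 = 0 → Ȟ^1 ≅ 0
degree 2: 0−0−0 = 0 → Ȟ^2 ≅ 0

Ȟ^0(U;F) ≅ Z^11, Ȟ^1(U;F) ≅ 0, Ȟ^2(U;F) ≅ 0


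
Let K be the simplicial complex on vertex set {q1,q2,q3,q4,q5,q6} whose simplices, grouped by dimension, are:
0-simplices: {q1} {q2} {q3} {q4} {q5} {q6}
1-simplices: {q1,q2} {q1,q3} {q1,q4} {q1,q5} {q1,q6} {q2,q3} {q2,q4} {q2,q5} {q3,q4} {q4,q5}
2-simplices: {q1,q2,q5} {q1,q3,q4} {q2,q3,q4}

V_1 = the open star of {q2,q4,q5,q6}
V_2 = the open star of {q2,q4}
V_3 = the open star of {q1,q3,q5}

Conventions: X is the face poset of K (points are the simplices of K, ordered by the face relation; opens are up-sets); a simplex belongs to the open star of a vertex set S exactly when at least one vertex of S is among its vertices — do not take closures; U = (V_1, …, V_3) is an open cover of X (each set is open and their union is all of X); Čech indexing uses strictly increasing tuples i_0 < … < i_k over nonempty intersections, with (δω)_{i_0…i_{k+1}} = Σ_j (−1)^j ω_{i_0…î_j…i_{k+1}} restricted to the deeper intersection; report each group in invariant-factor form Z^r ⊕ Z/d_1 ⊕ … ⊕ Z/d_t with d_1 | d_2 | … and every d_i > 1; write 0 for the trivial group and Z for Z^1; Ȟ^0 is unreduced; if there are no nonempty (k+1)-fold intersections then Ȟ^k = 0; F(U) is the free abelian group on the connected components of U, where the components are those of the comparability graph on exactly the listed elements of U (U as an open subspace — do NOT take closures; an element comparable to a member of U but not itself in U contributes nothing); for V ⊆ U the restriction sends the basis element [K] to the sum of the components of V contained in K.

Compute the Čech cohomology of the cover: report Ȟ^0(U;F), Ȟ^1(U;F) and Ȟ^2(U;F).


intersection data:
  V1={{q2},{q4},{q5},{q6},{q1,q2},{q1,q4},{q1,q5},{q1,q6},{q2,q3},{q2,q4},{q2,q5},{q3,q4},{q4,q5},{q1,q2,q5},{q1,q3,q4},{q2,q3,q4}} V2={{q2},{q4},{q1,q2},{q1,q4},{q2,q3},{q2,q4},{q2,q5},{q3,q4},{q4,q5},{q1,q2,q5},{q1,q3,q4},{q2,q3,q4}} V3={{q1},{q3},{q5},{q1,q2},{q1,q3},{q1,q4},{q1,q5},{q1,q6},{q2,q3},{q2,q5},{q3,q4},{q4,q5},{q1,q2,q5},{q1,q3,q4},{q2,q3,q4}}
  V12={{q2},{q4},{q1,q2},{q1,q4},{q2,q3},{q2,q4},{q2,q5},{q3,q4},{q4,q5},{q1,q2,q5},{q1,q3,q4},{q2,q3,q4}} V13={{q5},{q1,q2},{q1,q4},{q1,q5},{q1,q6},{q2,q3},{q2,q5},{q3,q4},{q4,q5},{q1,q2,q5},{q1,q3,q4},{q2,q3,q4}} V23={{q1,q2},{q1,q4},{q2,q3},{q2,q5},{q3,q4},{q4,q5},{q1,q2,q5},{q1,q3,q4},{q2,q3,q4}}
  V123={{q1,q2},{q1,q4},{q2,q3},{q2,q5},{q3,q4},{q4,q5},{q1,q2,q5},{q1,q3,q4},{q2,q3,q4}}
components per intersection:
  V1: {{q2},{q4},{q5},{q1,q2},{q1,q4},{q1,q5},{q2,q3},{q2,q4},{q2,q5},{q3,q4},{q4,q5},{q1,q2,q5},{q1,q3,q4},{q2,q3,q4}} {{q6},{q1,q6}}
  V2: {{q2},{q4},{q1,q2},{q1,q4},{q2,q3},{q2,q4},{q2,q5},{q3,q4},{q4,q5},{q1,q2,q5},{q1,q3,q4},{q2,q3,q4}}
  V3: {{q1},{q3},{q5},{q1,q2},{q1,q3},{q1,q4},{q1,q5},{q1,q6},{q2,q3},{q2,q5},{q3,q4},{q4,q5},{q1,q2,q5},{q1,q3,q4},{q2,q3,q4}}
  V12: {{q2},{q4},{q1,q2},{q1,q4},{q2,q3},{q2,q4},{q2,q5},{q3,q4},{q4,q5},{q1,q2,q5},{q1,q3,q4},{q2,q3,q4}}
  V13: {{q5},{q1,q2},{q1,q5},{q2,q5},{q4,q5},{q1,q2,q5}} {{q1,q4},{q2,q3},{q3,q4},{q1,q3,q4},{q2,q3,q4}} {{q1,q6}}
  V23: {{q1,q2},{q2,q5},{q1,q2,q5}} {{q1,q4},{q2,q3},{q3,q4},{q1,q3,q4},{q2,q3,q4}} {{q4,q5}}
  V123: {{q1,q2},{q2,q5},{q1,q2,q5}} {{q1,q4},{q2,q3},{q3,q4},{q1,q3,q4},{q2,q3,q4}} {{q4,q5}}
C dims 4,7,3; δ0: rk 3, SNF 1^3; δ1: rk 3, SNF 1^3
Ȟ^0 = (4 − 3) − 0 = 1, so Ȟ^0 ≅ Z
Ȟ^1 = (7 − 3) − 3 = 1, so Ȟ^1 ≅ Z
Ȟ^2 = (3 − 0) − 3 = 0, so Ȟ^2 ≅ 0

Ȟ^0 ≅ Z,  Ȟ^1 ≅ Z,  Ȟ^2 ≅ 0
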